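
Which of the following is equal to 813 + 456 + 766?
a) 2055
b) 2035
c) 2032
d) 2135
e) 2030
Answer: b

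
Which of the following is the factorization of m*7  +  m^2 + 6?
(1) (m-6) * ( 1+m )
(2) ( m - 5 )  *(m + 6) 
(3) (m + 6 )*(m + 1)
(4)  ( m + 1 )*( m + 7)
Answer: 3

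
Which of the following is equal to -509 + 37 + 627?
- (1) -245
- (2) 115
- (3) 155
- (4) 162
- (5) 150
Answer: 3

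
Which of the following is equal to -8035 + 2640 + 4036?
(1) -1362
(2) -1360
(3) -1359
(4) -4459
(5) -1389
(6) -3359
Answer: 3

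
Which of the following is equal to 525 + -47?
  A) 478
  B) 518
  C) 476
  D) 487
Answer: A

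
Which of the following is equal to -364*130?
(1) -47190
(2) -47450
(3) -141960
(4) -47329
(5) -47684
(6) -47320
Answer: 6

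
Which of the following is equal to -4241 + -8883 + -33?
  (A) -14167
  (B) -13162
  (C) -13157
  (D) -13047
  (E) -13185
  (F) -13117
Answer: C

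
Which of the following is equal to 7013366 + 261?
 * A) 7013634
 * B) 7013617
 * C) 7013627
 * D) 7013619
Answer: C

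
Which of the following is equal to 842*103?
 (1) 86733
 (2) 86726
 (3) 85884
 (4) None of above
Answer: 2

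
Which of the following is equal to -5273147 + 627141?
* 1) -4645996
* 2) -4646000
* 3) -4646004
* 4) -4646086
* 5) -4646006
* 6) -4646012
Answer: 5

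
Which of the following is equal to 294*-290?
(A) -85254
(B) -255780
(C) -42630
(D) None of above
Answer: D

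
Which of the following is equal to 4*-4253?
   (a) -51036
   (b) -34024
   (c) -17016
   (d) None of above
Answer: d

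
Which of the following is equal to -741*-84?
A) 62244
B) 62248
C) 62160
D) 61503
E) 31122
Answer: A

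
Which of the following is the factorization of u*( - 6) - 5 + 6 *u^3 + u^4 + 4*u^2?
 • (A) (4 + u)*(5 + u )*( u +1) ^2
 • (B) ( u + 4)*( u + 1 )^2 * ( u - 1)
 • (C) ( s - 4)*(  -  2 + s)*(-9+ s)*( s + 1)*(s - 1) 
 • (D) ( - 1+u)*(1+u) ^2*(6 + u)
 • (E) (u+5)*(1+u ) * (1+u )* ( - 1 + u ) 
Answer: E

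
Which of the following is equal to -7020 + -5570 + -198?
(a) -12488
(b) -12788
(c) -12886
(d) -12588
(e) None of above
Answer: b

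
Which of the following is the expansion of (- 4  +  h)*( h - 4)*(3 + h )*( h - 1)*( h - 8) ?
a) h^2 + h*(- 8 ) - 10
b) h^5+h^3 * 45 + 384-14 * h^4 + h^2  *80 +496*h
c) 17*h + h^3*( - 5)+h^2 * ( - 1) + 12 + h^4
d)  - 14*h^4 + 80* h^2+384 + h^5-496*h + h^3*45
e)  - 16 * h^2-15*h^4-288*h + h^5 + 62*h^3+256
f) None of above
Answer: d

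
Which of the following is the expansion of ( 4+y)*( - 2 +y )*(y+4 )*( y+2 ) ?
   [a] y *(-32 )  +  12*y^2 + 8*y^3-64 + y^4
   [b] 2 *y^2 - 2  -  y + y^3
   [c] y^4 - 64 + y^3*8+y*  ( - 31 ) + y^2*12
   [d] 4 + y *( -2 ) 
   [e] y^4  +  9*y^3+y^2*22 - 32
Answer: a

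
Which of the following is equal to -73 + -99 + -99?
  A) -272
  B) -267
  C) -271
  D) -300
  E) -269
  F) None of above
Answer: C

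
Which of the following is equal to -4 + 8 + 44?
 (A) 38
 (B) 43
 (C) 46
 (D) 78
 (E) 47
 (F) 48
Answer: F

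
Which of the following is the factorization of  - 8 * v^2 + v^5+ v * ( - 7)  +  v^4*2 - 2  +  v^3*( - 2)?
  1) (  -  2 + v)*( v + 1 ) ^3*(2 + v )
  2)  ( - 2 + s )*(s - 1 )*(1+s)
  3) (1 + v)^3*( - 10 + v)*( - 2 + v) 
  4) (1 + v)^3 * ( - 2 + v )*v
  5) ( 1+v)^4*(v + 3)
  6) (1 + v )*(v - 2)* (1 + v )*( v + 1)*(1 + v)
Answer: 6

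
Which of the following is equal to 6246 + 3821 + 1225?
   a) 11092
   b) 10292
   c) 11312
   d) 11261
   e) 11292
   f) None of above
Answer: e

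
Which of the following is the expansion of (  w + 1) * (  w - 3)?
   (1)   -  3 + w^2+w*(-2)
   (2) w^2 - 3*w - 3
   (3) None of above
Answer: 1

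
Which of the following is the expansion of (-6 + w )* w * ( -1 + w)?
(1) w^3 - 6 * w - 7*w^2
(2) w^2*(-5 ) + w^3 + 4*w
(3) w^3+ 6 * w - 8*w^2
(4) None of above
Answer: 4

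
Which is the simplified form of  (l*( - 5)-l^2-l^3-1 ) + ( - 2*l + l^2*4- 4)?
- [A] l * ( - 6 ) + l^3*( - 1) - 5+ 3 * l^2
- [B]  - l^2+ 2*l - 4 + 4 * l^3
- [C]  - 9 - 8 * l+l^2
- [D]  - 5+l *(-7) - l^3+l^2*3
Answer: D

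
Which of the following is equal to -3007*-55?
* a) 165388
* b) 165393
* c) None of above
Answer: c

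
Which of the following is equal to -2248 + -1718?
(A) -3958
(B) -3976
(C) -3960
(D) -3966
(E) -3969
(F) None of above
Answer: D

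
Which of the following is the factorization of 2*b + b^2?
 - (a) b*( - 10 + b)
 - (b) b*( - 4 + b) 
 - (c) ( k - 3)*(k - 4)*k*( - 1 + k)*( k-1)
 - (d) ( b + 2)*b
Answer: d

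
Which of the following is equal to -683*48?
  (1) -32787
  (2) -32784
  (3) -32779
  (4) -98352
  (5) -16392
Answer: 2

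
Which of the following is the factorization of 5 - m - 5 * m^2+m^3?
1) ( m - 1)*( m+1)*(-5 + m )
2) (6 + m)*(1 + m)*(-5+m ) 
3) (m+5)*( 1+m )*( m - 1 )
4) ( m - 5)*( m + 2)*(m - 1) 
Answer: 1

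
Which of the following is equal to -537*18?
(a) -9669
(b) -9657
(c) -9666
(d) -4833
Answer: c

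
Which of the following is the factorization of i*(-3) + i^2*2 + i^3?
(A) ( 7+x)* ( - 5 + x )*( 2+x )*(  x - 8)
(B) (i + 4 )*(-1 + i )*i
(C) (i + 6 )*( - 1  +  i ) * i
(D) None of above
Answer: D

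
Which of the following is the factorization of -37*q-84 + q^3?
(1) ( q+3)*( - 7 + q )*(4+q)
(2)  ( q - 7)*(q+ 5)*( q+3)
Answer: 1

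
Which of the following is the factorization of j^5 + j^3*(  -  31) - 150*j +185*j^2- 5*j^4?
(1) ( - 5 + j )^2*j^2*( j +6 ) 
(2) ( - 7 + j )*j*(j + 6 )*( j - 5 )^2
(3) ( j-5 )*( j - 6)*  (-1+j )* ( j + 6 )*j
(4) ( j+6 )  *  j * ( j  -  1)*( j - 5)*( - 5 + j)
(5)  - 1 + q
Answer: 4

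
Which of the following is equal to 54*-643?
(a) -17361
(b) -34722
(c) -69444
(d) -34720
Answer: b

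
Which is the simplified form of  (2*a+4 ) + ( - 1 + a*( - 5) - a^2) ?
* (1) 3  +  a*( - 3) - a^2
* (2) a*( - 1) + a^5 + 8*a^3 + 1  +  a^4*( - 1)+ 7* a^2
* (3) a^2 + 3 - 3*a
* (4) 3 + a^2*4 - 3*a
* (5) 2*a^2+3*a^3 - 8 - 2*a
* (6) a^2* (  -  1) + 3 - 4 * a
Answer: 1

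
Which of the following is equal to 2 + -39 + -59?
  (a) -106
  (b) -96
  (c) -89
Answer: b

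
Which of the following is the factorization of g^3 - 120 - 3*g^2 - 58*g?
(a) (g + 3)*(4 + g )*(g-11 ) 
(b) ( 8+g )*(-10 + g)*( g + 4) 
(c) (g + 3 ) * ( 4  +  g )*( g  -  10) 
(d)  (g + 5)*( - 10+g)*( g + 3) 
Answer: c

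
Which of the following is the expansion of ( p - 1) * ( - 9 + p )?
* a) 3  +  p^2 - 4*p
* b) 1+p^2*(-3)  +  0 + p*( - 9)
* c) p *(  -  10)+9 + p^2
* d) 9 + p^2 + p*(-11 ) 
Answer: c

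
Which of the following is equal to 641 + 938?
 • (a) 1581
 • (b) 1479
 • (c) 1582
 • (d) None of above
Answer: d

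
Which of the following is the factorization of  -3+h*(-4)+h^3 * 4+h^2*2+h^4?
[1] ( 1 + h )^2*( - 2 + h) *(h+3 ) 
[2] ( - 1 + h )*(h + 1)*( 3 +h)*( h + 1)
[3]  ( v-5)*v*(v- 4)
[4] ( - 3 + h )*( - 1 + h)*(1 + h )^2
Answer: 2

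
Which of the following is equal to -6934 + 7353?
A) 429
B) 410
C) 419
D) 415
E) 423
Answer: C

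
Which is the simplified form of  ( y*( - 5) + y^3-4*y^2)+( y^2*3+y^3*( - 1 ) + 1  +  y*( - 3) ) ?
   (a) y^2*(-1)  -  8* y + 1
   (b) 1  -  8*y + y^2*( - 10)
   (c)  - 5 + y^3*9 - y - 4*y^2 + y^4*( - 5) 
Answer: a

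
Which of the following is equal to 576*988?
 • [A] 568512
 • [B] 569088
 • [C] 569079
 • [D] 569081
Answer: B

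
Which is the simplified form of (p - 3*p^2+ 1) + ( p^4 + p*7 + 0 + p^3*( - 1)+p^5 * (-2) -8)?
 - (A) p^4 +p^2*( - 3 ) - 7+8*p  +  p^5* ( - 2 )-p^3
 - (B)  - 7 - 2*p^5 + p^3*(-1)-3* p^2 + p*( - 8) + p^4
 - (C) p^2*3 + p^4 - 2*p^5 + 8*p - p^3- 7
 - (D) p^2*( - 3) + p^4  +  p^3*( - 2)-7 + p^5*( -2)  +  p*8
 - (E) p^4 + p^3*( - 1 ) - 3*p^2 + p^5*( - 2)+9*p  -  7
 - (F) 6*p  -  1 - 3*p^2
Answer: A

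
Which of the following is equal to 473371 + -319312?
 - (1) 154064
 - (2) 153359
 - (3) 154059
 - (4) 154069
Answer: 3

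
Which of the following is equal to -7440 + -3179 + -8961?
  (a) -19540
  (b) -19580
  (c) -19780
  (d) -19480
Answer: b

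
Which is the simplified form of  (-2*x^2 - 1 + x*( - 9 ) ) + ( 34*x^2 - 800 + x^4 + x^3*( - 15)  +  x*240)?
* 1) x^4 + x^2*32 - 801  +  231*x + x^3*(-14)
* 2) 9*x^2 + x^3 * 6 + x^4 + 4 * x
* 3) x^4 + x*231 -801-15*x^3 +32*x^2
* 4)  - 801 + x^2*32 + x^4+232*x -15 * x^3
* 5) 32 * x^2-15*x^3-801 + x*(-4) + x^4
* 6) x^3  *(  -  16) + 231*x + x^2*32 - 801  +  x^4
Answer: 3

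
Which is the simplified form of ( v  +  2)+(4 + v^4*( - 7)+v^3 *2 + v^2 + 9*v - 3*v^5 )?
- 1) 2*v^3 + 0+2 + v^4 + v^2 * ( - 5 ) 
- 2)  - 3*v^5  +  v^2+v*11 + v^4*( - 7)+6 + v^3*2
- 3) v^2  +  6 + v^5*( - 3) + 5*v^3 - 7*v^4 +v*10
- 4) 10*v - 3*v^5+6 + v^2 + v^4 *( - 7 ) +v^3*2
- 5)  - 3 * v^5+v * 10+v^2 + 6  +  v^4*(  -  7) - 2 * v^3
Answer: 4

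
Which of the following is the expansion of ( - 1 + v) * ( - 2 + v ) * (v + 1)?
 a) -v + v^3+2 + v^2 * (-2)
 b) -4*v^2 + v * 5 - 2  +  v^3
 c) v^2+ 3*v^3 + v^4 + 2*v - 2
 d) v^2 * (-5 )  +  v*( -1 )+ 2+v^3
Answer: a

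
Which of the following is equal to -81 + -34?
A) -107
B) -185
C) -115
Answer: C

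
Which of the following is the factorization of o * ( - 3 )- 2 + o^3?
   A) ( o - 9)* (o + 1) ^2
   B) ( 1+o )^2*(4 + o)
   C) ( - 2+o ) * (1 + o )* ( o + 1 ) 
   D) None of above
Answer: C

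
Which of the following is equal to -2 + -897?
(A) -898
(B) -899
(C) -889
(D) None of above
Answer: B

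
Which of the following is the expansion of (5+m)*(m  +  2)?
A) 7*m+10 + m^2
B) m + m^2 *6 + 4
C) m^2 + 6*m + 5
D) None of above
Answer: A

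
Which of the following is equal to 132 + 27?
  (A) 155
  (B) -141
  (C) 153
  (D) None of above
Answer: D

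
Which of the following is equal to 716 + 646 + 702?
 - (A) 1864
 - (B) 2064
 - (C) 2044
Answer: B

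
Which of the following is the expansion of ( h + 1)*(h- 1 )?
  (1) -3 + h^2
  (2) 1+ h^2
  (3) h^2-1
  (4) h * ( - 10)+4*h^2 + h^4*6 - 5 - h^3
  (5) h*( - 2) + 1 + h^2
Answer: 3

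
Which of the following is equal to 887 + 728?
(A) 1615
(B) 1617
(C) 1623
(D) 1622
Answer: A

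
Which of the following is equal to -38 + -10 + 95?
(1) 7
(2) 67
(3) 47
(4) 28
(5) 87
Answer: 3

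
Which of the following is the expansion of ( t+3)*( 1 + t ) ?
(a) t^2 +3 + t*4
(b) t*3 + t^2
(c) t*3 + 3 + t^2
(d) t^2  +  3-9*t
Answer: a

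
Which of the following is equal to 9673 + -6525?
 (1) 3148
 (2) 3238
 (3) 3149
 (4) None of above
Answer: 1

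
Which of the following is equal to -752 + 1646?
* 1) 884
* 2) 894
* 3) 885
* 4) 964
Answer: 2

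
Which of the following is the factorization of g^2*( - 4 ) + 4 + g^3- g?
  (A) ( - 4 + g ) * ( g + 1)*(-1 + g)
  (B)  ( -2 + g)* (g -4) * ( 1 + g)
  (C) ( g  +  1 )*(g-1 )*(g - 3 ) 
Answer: A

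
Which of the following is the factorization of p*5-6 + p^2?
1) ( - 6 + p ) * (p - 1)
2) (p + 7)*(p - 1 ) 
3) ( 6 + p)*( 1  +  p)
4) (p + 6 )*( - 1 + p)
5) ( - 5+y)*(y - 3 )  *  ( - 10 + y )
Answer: 4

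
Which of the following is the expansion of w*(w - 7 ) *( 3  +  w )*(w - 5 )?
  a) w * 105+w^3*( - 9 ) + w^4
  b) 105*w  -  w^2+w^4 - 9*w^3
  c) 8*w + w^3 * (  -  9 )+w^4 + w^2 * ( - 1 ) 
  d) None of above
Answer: b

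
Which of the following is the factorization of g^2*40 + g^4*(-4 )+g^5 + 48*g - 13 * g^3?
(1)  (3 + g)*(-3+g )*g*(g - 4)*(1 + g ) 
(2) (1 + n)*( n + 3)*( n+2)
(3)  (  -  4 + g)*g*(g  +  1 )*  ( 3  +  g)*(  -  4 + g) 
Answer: 3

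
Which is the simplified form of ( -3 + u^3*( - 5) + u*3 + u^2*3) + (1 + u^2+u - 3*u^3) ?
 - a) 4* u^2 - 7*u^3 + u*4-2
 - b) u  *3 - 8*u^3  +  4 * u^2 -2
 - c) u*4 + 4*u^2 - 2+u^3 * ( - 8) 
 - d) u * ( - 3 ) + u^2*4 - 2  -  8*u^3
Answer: c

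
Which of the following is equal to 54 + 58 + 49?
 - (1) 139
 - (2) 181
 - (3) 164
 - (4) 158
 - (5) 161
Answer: 5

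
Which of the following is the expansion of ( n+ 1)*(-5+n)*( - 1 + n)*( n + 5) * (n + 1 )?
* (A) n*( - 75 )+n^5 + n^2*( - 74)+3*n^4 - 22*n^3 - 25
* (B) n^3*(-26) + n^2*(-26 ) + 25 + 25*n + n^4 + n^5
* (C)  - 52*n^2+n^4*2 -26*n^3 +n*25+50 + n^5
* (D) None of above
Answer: B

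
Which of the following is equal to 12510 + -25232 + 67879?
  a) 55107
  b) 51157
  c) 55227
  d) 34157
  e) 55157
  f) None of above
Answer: e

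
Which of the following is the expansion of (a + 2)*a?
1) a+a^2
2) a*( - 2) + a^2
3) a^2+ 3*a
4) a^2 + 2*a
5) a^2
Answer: 4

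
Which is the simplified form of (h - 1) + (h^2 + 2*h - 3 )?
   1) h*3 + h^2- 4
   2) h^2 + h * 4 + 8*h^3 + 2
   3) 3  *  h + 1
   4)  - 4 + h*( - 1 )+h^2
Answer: 1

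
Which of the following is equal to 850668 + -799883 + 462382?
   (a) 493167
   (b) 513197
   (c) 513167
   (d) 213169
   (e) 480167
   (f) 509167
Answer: c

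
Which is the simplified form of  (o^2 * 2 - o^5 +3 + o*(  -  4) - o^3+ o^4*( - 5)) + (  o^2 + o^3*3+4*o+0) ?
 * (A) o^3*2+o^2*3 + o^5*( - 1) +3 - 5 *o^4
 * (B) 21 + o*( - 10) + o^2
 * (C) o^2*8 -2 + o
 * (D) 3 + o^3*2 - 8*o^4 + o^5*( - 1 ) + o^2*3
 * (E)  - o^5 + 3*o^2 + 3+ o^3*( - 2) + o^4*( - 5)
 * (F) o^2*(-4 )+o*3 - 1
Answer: A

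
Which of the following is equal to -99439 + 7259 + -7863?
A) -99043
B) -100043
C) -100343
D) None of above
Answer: B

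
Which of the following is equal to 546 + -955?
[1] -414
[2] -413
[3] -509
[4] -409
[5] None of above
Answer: 4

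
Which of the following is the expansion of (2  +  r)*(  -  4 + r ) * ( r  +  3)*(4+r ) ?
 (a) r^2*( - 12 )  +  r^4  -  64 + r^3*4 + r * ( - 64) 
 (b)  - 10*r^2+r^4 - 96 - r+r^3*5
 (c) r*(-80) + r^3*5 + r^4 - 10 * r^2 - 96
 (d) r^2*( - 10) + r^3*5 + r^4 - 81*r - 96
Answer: c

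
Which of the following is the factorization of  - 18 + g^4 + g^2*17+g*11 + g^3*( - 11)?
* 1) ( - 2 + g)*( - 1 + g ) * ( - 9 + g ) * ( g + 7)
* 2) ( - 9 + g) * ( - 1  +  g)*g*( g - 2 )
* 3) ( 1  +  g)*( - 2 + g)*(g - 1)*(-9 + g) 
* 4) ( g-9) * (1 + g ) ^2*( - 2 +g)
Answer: 3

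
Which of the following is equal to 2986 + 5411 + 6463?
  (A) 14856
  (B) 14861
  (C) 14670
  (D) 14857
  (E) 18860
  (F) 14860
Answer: F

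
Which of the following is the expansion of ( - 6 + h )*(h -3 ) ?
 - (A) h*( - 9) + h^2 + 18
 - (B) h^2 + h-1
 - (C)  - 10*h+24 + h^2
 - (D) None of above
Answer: A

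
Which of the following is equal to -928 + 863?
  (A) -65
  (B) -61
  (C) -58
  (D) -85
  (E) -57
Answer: A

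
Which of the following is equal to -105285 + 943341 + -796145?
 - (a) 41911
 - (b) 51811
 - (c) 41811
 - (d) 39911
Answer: a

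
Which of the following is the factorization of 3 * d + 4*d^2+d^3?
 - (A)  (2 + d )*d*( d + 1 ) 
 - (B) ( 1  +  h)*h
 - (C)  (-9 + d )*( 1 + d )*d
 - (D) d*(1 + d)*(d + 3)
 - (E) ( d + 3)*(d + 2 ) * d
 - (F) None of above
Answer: D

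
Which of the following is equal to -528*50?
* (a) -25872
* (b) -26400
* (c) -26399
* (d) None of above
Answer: b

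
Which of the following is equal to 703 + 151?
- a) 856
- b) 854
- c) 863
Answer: b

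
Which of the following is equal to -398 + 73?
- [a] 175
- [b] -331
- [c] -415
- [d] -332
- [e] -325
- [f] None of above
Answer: e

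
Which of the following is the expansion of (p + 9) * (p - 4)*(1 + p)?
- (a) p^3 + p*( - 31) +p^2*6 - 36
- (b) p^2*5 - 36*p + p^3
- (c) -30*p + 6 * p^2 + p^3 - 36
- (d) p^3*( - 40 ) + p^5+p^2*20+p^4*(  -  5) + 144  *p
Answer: a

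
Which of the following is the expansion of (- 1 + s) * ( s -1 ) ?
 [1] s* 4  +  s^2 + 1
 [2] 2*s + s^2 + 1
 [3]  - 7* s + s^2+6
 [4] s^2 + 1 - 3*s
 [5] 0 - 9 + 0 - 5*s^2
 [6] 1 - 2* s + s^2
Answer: 6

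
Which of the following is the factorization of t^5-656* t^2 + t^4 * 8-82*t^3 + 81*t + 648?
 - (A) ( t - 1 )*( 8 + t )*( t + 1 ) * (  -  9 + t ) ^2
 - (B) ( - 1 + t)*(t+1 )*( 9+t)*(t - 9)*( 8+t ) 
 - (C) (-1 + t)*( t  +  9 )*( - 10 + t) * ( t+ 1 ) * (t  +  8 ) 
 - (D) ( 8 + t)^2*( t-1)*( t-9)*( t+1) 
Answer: B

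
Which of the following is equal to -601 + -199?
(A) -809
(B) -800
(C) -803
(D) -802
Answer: B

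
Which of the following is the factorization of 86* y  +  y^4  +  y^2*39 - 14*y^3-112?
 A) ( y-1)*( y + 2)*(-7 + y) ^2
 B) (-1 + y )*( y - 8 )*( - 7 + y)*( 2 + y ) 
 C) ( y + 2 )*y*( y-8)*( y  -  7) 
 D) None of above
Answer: B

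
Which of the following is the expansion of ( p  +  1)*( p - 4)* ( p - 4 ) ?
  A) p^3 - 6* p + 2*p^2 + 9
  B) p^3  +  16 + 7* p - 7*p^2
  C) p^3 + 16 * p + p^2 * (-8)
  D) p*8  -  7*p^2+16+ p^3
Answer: D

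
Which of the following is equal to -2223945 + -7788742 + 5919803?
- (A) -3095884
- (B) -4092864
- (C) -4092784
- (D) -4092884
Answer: D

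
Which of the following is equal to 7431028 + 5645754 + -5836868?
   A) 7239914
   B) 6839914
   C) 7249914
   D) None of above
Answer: A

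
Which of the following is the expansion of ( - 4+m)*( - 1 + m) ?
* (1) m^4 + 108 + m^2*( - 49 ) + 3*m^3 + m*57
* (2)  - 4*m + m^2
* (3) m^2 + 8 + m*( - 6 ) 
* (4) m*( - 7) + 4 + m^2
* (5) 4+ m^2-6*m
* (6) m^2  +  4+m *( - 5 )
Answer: 6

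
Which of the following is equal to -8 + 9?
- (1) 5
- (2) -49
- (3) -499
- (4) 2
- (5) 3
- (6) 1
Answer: 6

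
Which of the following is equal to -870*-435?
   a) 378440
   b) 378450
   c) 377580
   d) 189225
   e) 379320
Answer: b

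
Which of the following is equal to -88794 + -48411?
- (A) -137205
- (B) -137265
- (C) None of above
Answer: A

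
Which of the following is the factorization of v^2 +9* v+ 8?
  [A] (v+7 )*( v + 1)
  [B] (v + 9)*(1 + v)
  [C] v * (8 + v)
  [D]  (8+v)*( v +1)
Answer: D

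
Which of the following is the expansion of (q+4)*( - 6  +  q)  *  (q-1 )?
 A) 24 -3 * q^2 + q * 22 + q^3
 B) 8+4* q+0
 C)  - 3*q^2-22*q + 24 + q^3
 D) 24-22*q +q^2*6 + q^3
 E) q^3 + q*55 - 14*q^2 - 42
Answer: C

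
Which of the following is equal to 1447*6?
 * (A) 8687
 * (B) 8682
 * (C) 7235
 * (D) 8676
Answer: B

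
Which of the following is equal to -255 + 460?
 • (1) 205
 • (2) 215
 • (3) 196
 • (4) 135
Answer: 1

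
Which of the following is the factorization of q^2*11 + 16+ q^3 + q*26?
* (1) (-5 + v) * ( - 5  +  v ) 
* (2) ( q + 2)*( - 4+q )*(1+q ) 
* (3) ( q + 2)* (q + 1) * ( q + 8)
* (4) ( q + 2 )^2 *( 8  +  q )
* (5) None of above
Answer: 3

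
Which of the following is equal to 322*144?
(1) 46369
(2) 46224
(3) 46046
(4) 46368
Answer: 4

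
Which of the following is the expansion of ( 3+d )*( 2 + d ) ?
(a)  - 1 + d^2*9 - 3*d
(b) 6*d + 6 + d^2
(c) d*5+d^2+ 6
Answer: c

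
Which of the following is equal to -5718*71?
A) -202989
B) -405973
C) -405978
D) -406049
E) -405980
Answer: C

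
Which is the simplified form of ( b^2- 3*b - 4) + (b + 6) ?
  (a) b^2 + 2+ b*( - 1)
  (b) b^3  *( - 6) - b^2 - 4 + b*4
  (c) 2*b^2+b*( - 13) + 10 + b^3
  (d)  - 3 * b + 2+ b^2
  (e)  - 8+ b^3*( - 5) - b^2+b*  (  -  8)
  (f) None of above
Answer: f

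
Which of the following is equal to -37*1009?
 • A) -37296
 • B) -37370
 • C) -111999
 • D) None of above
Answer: D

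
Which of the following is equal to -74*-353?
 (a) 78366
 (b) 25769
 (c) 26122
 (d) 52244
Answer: c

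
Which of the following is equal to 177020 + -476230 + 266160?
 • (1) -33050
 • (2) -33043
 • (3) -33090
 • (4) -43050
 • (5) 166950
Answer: 1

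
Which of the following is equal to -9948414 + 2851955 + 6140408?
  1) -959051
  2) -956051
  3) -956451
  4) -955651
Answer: 2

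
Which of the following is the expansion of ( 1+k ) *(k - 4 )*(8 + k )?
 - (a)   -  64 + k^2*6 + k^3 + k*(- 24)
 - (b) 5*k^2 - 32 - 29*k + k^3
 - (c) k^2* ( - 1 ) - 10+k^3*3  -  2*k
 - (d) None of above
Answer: d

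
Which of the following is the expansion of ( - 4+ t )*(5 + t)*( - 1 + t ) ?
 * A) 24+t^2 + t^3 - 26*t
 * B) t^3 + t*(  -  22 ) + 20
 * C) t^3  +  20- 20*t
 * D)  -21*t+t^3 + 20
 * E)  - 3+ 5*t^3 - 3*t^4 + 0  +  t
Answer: D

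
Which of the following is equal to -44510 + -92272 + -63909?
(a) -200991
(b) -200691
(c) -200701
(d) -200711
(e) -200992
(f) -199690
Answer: b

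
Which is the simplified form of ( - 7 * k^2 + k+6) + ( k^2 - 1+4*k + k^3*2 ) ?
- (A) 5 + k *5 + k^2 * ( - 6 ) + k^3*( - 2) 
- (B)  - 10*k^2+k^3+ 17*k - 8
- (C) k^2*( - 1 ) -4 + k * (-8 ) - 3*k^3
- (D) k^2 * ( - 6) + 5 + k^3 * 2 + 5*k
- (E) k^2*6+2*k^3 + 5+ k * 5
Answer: D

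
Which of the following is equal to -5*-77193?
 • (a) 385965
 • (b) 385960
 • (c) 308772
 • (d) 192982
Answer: a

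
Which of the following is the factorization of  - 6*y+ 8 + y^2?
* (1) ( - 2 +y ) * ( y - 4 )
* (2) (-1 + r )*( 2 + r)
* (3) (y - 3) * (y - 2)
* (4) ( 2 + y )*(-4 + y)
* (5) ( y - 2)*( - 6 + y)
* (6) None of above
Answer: 1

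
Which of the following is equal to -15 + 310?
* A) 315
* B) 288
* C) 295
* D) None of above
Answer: C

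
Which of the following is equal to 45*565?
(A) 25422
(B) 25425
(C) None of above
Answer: B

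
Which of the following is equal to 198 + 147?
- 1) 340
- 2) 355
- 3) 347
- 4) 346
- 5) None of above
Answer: 5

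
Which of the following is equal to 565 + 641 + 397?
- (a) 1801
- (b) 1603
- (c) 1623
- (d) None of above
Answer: b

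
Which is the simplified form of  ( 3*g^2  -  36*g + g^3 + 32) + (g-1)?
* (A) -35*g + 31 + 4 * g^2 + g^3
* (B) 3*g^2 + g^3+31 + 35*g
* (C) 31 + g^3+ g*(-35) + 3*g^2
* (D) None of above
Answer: C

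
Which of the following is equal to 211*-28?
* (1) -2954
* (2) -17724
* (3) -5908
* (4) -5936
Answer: 3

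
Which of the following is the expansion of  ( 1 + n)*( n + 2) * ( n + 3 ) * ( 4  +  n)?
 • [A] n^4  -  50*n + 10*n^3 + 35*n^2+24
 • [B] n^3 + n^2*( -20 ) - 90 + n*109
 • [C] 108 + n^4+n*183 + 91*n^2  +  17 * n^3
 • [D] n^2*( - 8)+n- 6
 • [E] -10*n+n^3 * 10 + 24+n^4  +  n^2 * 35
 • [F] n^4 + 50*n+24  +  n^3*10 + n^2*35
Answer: F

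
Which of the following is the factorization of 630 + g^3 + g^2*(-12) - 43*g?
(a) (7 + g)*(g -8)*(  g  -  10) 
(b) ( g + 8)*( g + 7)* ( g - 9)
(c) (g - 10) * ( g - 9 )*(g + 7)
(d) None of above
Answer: c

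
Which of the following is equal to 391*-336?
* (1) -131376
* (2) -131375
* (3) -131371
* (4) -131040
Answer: 1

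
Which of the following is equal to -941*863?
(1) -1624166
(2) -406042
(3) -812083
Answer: 3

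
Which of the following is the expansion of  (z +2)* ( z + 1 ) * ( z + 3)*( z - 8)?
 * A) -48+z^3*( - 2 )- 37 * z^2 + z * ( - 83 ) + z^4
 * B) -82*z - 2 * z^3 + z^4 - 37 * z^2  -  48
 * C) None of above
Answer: B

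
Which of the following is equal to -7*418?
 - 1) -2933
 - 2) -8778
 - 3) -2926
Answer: 3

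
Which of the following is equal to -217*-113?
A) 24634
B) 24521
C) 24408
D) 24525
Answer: B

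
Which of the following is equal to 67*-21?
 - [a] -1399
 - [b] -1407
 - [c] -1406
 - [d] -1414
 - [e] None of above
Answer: b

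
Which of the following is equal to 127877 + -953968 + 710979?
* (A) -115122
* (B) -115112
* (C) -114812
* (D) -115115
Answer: B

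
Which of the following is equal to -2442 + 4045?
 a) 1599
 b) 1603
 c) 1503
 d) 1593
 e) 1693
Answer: b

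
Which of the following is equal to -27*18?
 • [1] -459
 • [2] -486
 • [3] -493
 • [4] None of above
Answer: 2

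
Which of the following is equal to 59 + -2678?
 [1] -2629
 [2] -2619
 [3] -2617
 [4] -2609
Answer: 2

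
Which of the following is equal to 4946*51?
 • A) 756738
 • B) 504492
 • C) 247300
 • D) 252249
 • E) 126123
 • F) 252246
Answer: F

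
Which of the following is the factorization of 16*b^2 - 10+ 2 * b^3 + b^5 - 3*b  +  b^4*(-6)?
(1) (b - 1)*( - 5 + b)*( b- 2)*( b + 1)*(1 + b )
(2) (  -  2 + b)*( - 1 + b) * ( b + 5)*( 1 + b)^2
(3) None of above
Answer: 1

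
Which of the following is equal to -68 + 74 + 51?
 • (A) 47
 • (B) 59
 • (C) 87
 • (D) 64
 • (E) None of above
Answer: E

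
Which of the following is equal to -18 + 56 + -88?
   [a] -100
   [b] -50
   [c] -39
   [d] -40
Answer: b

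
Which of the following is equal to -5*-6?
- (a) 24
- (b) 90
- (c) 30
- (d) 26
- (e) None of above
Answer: c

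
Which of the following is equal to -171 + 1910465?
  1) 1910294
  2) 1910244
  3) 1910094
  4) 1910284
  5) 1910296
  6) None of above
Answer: 1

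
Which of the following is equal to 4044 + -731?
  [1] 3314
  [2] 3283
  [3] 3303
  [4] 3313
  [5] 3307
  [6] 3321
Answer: 4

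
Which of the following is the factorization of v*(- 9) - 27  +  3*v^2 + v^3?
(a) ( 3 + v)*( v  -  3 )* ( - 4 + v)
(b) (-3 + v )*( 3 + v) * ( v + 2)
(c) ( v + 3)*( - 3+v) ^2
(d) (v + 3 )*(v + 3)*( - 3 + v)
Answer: d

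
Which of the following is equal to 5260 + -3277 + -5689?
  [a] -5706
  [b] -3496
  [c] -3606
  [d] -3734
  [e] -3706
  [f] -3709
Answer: e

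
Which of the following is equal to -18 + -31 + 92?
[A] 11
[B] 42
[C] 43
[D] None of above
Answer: C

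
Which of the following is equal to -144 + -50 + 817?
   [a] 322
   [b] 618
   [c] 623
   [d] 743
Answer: c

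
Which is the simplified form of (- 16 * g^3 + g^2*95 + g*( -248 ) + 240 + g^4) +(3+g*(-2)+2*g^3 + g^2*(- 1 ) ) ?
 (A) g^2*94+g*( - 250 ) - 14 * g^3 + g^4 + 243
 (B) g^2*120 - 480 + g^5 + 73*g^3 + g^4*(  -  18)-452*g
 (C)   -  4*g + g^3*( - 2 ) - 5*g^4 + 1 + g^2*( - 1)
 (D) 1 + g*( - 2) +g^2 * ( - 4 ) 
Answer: A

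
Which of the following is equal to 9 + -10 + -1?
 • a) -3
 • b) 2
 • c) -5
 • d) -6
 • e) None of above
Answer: e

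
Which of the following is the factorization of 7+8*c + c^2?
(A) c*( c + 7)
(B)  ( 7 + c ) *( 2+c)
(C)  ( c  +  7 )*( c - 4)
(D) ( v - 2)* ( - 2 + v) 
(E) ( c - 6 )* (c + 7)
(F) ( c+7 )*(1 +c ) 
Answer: F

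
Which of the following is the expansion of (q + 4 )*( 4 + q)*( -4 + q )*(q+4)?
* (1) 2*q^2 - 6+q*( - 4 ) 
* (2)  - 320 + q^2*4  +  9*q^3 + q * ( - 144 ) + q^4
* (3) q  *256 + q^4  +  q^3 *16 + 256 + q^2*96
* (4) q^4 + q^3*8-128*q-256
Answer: 4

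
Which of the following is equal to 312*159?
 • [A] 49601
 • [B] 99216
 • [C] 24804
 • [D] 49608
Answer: D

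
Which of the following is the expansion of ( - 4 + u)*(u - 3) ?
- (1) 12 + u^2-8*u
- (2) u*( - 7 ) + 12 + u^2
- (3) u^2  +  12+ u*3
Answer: 2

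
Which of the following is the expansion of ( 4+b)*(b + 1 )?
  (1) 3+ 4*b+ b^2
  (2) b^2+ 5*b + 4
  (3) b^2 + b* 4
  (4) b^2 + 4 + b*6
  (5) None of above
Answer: 2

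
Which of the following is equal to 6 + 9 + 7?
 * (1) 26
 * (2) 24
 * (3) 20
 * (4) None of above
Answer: 4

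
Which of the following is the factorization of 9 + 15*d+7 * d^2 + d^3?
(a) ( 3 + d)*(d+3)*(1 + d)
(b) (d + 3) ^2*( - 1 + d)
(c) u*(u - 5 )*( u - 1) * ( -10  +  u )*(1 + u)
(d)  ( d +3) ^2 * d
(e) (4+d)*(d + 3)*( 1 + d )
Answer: a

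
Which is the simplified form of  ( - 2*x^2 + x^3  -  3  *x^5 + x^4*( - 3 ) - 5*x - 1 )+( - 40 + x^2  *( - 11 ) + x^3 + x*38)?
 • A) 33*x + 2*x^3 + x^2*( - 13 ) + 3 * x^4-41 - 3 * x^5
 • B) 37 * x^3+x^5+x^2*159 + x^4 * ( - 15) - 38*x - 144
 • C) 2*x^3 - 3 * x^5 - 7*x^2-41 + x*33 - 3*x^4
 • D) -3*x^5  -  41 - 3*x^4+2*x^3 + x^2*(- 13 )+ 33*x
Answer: D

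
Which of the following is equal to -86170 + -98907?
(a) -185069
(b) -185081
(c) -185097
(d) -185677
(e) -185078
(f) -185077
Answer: f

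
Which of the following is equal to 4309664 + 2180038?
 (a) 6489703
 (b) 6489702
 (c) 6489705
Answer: b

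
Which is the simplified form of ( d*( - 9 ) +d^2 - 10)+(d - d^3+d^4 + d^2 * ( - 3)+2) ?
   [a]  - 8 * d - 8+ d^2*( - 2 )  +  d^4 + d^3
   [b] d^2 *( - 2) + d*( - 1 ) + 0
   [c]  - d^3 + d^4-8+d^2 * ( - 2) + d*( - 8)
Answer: c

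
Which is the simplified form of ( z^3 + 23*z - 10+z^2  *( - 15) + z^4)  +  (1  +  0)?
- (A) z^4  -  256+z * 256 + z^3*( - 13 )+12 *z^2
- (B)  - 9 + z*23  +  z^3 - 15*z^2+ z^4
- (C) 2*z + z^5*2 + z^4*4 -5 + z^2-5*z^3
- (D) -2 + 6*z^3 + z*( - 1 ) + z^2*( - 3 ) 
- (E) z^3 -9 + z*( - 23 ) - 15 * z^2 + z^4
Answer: B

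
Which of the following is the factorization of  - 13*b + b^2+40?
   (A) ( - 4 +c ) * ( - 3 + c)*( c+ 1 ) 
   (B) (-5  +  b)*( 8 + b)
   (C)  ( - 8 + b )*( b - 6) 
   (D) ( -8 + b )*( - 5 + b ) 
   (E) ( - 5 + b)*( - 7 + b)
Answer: D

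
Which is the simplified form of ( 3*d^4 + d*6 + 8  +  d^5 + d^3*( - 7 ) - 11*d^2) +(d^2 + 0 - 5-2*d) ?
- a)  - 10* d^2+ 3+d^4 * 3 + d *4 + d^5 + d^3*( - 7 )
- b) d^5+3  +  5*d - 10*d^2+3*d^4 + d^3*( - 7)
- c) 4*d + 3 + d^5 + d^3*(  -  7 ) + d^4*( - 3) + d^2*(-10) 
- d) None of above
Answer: a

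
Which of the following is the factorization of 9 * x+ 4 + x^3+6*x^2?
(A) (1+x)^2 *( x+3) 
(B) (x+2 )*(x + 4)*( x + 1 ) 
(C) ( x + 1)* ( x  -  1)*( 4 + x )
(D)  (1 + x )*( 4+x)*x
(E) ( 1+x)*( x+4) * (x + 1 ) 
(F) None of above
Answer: E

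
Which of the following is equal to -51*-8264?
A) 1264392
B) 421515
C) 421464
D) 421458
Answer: C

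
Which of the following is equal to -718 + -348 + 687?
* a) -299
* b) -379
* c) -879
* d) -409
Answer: b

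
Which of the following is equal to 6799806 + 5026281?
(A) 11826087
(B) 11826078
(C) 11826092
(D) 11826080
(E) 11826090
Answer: A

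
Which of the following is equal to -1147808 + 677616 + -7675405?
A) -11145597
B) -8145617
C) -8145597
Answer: C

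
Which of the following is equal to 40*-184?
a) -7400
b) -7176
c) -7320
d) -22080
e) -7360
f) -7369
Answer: e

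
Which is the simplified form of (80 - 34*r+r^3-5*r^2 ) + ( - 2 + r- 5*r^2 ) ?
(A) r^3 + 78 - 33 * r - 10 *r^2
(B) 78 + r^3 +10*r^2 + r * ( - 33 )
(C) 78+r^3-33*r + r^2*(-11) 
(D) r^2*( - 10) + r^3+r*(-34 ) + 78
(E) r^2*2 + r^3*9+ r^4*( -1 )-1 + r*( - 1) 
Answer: A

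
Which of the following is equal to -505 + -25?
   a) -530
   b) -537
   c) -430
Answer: a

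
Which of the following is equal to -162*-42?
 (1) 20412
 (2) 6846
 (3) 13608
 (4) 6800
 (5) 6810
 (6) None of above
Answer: 6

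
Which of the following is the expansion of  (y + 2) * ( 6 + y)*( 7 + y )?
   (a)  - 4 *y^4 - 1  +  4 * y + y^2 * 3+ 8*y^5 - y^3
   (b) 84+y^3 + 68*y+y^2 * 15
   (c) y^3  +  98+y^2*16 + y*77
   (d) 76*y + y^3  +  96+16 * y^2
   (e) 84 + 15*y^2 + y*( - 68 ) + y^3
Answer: b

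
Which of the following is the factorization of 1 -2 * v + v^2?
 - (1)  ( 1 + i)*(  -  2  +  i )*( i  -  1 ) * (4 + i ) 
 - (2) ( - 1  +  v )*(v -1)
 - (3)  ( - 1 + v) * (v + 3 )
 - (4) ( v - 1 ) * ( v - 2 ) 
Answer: 2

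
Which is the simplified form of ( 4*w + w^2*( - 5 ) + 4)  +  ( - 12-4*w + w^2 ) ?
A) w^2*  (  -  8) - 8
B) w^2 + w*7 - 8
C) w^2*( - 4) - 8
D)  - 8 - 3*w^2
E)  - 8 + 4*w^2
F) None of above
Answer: C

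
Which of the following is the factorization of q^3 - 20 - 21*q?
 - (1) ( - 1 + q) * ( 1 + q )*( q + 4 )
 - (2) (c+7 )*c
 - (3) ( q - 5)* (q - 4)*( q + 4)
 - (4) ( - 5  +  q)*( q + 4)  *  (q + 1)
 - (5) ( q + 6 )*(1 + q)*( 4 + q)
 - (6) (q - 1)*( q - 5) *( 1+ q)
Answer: 4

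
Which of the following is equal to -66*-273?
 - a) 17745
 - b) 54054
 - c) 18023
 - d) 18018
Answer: d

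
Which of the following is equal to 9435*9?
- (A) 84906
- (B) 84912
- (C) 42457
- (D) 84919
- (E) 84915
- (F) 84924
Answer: E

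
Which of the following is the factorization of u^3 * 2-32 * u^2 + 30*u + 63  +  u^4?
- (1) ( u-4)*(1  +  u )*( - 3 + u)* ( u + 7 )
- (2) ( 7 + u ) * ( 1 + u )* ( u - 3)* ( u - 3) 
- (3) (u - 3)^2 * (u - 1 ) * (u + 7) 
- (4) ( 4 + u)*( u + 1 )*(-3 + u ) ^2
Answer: 2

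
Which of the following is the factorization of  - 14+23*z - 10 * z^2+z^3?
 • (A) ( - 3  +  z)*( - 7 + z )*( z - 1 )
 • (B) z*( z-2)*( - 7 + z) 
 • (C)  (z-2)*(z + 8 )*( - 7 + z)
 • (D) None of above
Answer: D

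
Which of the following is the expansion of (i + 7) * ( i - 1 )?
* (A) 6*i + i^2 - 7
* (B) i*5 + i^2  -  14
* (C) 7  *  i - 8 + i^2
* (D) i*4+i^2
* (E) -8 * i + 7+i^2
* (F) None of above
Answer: A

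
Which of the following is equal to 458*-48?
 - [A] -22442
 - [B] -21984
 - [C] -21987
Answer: B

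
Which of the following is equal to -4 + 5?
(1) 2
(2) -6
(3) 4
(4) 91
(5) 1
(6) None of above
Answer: 5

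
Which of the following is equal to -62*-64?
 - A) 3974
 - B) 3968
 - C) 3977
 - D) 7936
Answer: B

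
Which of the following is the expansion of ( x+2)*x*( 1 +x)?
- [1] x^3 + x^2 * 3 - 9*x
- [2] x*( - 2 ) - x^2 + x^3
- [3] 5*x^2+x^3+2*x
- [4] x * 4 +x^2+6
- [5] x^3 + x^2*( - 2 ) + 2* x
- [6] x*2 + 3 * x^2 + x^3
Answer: 6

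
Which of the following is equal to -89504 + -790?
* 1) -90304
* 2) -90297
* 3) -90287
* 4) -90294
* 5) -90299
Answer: 4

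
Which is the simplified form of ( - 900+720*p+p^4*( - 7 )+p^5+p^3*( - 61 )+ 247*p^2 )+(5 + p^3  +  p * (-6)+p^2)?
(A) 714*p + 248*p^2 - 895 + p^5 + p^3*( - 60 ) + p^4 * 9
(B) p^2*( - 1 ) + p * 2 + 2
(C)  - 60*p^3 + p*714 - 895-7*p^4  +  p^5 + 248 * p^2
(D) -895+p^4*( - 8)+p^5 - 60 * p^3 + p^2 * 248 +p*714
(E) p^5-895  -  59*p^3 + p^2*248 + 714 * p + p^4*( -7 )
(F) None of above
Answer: C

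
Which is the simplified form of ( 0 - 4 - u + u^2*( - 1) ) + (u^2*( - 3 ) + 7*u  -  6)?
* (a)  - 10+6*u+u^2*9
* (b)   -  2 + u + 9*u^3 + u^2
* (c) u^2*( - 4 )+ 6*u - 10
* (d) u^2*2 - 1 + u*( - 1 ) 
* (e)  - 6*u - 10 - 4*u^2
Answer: c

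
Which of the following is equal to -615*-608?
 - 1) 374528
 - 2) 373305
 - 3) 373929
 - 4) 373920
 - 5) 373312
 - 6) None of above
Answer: 4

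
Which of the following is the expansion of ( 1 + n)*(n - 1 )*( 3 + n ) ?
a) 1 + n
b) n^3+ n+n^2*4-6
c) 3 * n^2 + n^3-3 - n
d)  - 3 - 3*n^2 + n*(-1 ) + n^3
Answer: c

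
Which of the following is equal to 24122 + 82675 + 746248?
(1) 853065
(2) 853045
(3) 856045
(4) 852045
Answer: 2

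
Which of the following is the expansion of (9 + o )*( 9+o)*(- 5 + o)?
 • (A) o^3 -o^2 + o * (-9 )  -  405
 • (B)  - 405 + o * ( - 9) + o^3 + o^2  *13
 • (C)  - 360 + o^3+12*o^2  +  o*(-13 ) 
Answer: B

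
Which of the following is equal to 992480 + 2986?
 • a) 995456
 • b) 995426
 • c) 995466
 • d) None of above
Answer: c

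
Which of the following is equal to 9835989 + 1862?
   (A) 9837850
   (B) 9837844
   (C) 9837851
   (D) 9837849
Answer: C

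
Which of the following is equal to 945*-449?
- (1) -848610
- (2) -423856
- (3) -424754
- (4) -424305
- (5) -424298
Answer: 4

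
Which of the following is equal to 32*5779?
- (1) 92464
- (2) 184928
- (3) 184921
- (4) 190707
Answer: 2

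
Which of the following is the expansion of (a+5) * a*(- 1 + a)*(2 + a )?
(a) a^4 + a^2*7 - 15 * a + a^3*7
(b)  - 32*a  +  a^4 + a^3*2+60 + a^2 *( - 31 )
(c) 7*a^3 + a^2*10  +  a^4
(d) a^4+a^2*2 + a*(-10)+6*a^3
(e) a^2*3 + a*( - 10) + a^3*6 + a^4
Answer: e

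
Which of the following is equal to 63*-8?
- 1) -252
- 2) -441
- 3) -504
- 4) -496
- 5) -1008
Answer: 3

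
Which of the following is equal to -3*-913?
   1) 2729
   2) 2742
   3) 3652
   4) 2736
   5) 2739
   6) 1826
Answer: 5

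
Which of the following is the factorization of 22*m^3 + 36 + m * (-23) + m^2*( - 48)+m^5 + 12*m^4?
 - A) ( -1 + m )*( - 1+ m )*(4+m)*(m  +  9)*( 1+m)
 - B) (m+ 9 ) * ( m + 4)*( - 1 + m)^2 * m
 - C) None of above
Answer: A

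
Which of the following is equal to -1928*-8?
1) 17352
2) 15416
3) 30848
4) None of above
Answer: 4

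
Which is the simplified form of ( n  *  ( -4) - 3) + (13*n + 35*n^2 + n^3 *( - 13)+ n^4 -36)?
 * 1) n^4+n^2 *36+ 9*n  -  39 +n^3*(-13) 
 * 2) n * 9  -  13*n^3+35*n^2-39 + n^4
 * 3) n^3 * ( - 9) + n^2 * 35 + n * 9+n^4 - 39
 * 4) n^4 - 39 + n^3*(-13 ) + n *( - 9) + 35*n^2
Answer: 2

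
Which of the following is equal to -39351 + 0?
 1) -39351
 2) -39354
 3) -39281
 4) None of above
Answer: 1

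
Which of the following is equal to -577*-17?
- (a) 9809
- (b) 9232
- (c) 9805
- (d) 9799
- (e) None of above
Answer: a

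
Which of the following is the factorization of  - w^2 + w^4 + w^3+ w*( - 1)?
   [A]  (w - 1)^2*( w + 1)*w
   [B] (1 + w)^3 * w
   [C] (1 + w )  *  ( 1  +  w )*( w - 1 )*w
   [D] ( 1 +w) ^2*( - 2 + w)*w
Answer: C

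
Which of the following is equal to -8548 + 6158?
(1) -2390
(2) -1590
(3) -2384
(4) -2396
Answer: 1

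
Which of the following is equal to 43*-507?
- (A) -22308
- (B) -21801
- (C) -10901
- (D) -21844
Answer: B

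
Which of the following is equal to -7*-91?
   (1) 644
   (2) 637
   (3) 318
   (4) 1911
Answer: 2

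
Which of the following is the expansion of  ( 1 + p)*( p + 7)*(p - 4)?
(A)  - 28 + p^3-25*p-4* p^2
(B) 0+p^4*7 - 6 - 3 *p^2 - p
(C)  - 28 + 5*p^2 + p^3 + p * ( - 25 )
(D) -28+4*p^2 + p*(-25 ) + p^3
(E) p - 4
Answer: D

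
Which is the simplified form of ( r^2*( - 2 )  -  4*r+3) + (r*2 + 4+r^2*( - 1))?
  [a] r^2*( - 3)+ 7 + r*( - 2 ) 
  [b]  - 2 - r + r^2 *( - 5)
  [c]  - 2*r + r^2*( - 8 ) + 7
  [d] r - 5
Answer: a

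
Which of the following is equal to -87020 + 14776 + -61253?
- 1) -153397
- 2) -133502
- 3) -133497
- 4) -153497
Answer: 3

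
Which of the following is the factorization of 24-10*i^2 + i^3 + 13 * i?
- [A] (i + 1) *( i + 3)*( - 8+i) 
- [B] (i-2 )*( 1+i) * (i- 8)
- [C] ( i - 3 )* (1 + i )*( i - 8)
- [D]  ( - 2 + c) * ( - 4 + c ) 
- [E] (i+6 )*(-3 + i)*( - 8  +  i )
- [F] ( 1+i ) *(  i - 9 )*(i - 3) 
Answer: C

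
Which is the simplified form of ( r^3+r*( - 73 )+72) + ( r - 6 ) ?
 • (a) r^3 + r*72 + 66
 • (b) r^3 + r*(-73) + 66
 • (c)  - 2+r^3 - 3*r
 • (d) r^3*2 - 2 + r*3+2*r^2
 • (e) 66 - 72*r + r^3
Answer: e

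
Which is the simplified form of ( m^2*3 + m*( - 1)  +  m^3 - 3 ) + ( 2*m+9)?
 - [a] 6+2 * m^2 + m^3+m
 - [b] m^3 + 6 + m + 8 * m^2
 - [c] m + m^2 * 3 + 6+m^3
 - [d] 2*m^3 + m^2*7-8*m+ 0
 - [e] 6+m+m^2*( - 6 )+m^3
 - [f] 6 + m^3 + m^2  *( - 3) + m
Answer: c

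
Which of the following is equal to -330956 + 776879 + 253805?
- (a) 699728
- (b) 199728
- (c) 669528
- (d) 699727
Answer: a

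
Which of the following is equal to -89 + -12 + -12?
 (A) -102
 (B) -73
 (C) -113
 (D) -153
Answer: C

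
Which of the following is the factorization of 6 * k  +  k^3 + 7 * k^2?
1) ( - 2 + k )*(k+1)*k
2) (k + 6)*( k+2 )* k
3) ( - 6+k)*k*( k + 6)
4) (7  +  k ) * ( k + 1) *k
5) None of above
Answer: 5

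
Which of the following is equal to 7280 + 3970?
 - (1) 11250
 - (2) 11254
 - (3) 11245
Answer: 1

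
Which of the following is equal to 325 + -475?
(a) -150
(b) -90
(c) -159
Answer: a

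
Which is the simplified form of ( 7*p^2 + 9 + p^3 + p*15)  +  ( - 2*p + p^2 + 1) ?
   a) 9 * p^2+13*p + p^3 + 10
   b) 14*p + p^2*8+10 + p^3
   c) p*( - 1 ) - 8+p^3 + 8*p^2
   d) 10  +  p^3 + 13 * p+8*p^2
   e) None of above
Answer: d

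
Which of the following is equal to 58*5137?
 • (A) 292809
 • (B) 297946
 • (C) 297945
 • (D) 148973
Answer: B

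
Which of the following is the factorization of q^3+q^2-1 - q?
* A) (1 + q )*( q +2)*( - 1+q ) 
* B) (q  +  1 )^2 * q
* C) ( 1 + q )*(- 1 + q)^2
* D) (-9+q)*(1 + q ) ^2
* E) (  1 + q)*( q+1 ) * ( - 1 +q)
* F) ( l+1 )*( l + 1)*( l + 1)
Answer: E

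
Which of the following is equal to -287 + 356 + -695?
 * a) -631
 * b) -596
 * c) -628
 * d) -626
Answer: d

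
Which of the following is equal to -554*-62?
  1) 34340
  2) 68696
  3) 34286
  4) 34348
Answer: 4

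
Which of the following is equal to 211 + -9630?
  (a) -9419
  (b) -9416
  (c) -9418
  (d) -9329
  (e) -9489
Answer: a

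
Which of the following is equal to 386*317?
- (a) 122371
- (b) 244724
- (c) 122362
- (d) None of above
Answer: c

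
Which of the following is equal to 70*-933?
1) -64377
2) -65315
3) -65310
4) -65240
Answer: 3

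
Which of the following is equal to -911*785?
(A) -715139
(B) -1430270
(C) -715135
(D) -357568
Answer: C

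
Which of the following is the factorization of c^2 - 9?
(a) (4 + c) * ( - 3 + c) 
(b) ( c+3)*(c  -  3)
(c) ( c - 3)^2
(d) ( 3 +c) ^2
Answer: b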